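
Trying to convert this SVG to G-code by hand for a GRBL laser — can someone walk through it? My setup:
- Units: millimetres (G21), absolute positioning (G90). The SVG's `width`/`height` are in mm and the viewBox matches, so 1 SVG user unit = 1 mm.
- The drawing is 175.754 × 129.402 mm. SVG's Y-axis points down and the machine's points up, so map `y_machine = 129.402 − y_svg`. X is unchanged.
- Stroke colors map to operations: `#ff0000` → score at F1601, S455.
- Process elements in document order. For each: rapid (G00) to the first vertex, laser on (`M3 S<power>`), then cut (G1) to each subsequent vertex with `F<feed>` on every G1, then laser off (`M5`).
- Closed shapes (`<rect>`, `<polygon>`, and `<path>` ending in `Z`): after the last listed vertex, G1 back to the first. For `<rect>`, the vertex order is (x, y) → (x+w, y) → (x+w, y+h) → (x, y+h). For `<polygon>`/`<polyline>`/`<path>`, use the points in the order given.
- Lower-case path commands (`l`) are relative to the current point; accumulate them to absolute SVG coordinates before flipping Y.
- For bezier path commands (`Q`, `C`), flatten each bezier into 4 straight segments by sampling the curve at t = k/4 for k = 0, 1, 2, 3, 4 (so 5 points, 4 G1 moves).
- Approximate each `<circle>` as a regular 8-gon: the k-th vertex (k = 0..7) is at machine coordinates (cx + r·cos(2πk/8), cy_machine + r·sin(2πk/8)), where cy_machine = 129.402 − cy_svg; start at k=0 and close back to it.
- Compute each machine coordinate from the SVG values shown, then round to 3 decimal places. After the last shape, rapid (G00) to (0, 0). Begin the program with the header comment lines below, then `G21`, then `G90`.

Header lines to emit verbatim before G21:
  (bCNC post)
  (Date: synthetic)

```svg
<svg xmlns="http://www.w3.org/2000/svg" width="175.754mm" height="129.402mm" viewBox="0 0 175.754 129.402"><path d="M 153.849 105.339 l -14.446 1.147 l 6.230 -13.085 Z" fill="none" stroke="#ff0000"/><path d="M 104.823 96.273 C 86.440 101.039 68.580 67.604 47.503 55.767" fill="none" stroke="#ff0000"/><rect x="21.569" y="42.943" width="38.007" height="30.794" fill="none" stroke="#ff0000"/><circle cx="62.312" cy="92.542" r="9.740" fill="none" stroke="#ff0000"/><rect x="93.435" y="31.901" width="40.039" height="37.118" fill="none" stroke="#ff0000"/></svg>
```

(bCNC post)
(Date: synthetic)
G21
G90
G00 X153.849 Y24.063
M3 S455
G1 X139.403 Y22.916 F1601
G1 X145.633 Y36.001 F1601
G1 X153.849 Y24.063 F1601
M5
G00 X104.823 Y33.129
M3 S455
G1 X91.075 Y35.783 F1601
G1 X77.173 Y47.156 F1601
G1 X62.766 Y61.642 F1601
G1 X47.503 Y73.635 F1601
M5
G00 X21.569 Y86.459
M3 S455
G1 X59.576 Y86.459 F1601
G1 X59.576 Y55.665 F1601
G1 X21.569 Y55.665 F1601
G1 X21.569 Y86.459 F1601
M5
G00 X72.052 Y36.860
M3 S455
G1 X69.199 Y43.747 F1601
G1 X62.312 Y46.600 F1601
G1 X55.425 Y43.747 F1601
G1 X52.572 Y36.860 F1601
G1 X55.425 Y29.973 F1601
G1 X62.312 Y27.120 F1601
G1 X69.199 Y29.973 F1601
G1 X72.052 Y36.860 F1601
M5
G00 X93.435 Y97.501
M3 S455
G1 X133.474 Y97.501 F1601
G1 X133.474 Y60.383 F1601
G1 X93.435 Y60.383 F1601
G1 X93.435 Y97.501 F1601
M5
G00 X0.000 Y0.000

1 u = 1 mm; y_m = 129.402 − y.

[1] `<path>` regular polygon, #ff0000→score S455 F1601: (153.849,24.063) → (139.403,22.916) → (145.633,36.001) → (153.849,24.063) (closed)

[2] `<path>` cubic bezier, #ff0000→score S455 F1601: (104.823,33.129) → (91.075,35.783) → (77.173,47.156) → (62.766,61.642) → (47.503,73.635)

[3] `<rect>` rectangle, #ff0000→score S455 F1601: (21.569,86.459) → (59.576,86.459) → (59.576,55.665) → (21.569,55.665) → (21.569,86.459) (closed)

[4] `<circle>` circle, #ff0000→score S455 F1601: (72.052,36.860) → (69.199,43.747) → (62.312,46.600) → (55.425,43.747) → (52.572,36.860) → (55.425,29.973) → (62.312,27.120) → (69.199,29.973) → (72.052,36.860) (closed)

[5] `<rect>` rectangle, #ff0000→score S455 F1601: (93.435,97.501) → (133.474,97.501) → (133.474,60.383) → (93.435,60.383) → (93.435,97.501) (closed)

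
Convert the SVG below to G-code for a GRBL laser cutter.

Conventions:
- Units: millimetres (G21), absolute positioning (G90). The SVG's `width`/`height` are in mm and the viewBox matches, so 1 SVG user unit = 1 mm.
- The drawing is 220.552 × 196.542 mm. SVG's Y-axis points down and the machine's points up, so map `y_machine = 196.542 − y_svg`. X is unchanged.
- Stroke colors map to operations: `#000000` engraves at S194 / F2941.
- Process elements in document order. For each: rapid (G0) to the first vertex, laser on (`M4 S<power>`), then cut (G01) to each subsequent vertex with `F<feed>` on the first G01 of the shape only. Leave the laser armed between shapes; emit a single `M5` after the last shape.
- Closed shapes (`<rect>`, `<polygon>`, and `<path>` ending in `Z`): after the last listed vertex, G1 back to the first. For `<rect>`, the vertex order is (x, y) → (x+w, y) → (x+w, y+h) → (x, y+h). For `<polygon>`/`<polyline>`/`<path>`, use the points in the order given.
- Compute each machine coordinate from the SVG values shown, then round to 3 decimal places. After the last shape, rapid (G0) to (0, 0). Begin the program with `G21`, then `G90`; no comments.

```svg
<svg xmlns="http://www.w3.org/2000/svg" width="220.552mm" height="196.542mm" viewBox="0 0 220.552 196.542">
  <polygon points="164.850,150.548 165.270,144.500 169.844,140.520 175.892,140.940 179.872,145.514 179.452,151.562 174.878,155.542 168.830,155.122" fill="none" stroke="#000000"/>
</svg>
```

G21
G90
G0 X164.850 Y45.994
M4 S194
G01 X165.270 Y52.042 F2941
G01 X169.844 Y56.022
G01 X175.892 Y55.602
G01 X179.872 Y51.028
G01 X179.452 Y44.980
G01 X174.878 Y41.000
G01 X168.830 Y41.420
G01 X164.850 Y45.994
M5
G0 X0.000 Y0.000

1 u = 1 mm; y_m = 196.542 − y.

[1] `<polygon>` regular polygon, #000000→engrave S194 F2941: (164.850,45.994) → (165.270,52.042) → (169.844,56.022) → (175.892,55.602) → (179.872,51.028) → (179.452,44.980) → (174.878,41.000) → (168.830,41.420) → (164.850,45.994) (closed)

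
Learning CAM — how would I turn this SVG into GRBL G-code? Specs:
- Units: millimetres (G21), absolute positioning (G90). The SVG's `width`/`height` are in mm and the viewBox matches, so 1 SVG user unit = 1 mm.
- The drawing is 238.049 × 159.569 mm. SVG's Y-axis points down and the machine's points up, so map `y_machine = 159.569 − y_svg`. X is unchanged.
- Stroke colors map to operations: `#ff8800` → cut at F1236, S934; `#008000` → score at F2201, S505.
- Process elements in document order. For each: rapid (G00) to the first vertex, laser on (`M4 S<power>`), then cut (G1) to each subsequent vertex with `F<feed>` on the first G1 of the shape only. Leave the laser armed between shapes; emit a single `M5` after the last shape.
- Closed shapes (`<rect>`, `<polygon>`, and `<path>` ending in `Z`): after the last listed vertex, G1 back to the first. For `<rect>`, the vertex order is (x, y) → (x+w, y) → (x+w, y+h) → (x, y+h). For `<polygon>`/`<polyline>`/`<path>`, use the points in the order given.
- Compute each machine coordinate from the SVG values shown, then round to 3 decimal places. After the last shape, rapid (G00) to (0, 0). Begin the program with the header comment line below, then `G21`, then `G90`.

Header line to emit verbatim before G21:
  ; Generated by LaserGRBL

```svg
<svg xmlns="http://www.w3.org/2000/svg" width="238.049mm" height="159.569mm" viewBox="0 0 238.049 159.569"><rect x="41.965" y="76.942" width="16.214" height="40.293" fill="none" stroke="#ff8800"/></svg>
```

; Generated by LaserGRBL
G21
G90
G00 X41.965 Y82.627
M4 S934
G1 X58.179 Y82.627 F1236
G1 X58.179 Y42.334
G1 X41.965 Y42.334
G1 X41.965 Y82.627
M5
G00 X0.000 Y0.000

1 u = 1 mm; y_m = 159.569 − y.

[1] `<rect>` rectangle, #ff8800→cut S934 F1236: (41.965,82.627) → (58.179,82.627) → (58.179,42.334) → (41.965,42.334) → (41.965,82.627) (closed)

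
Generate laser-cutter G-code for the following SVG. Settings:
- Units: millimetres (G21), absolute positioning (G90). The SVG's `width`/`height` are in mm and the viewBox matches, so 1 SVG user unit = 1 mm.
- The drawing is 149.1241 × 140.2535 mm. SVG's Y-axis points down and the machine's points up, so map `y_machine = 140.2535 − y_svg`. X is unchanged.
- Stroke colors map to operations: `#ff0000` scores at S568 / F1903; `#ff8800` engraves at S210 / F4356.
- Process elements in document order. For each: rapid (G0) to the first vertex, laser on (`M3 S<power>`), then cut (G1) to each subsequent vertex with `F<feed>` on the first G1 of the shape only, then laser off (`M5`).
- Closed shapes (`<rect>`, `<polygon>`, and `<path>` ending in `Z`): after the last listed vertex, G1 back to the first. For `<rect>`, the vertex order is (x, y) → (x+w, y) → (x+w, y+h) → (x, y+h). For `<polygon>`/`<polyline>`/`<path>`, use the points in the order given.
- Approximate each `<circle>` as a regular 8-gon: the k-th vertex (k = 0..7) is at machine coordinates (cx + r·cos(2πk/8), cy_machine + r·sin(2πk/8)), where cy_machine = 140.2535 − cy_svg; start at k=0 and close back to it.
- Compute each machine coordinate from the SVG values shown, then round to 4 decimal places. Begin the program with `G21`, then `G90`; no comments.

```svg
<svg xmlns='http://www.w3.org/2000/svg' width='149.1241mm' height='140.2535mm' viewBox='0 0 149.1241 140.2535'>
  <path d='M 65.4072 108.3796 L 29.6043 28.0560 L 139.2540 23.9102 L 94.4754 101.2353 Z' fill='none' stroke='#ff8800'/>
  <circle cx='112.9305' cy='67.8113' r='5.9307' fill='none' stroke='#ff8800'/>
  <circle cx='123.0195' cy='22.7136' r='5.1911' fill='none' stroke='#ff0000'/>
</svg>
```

G21
G90
G0 X65.4072 Y31.8739
M3 S210
G1 X29.6043 Y112.1975 F4356
G1 X139.2540 Y116.3433
G1 X94.4754 Y39.0182
G1 X65.4072 Y31.8739
M5
G0 X118.8612 Y72.4422
M3 S210
G1 X117.1241 Y76.6358 F4356
G1 X112.9305 Y78.3729
G1 X108.7369 Y76.6358
G1 X106.9998 Y72.4422
G1 X108.7369 Y68.2486
G1 X112.9305 Y66.5115
G1 X117.1241 Y68.2486
G1 X118.8612 Y72.4422
M5
G0 X128.2106 Y117.5399
M3 S568
G1 X126.6902 Y121.2106 F1903
G1 X123.0195 Y122.7310
G1 X119.3488 Y121.2106
G1 X117.8284 Y117.5399
G1 X119.3488 Y113.8692
G1 X123.0195 Y112.3488
G1 X126.6902 Y113.8692
G1 X128.2106 Y117.5399
M5

viewBox `0 0 149.1241 140.2535` with mm width/height → 1 unit = 1 mm. Flip: y_m = 140.2535 − y_svg.

**Shape 1** — `<path>` closed polygon, stroke `#ff8800` → engrave (S210, F4356). Machine vertices: (65.4072,31.8739) → (29.6043,112.1975) → (139.2540,116.3433) → (94.4754,39.0182) → (65.4072,31.8739). Closed: final G1 returns to the first vertex.

**Shape 2** — `<circle>` circle, stroke `#ff8800` → engrave (S210, F4356). Machine vertices: (118.8612,72.4422) → (117.1241,76.6358) → (112.9305,78.3729) → (108.7369,76.6358) → (106.9998,72.4422) → (108.7369,68.2486) → (112.9305,66.5115) → (117.1241,68.2486) → (118.8612,72.4422). Closed: final G1 returns to the first vertex.

**Shape 3** — `<circle>` circle, stroke `#ff0000` → score (S568, F1903). Machine vertices: (128.2106,117.5399) → (126.6902,121.2106) → (123.0195,122.7310) → (119.3488,121.2106) → (117.8284,117.5399) → (119.3488,113.8692) → (123.0195,112.3488) → (126.6902,113.8692) → (128.2106,117.5399). Closed: final G1 returns to the first vertex.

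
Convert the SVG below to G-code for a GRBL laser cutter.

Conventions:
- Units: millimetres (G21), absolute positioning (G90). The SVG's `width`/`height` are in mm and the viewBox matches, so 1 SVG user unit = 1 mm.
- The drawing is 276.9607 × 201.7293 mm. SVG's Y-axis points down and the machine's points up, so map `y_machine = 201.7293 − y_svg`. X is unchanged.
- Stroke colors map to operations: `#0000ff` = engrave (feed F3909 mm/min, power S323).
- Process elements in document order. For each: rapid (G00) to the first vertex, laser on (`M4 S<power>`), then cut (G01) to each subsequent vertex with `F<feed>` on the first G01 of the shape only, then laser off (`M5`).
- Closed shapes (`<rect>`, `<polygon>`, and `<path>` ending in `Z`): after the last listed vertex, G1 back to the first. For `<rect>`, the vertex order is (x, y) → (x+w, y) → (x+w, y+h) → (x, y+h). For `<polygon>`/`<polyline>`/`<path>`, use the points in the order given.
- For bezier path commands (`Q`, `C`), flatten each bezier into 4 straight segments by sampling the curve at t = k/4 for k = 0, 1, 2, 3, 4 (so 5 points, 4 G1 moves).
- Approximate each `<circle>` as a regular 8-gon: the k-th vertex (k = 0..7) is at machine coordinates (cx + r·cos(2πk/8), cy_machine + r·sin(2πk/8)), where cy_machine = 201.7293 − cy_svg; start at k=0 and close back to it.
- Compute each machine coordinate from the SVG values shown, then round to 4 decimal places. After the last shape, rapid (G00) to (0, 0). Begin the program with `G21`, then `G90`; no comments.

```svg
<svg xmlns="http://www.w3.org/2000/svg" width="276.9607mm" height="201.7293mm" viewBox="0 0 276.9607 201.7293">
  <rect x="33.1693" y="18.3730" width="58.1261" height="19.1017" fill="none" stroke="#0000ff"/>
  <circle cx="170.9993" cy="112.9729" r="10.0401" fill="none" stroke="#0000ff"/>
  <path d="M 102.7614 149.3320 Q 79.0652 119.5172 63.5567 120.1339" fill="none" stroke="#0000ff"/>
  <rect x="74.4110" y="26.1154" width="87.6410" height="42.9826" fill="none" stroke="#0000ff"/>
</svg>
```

viewBox `0 0 276.9607 201.7293` with mm width/height → 1 unit = 1 mm. Flip: y_m = 201.7293 − y_svg.

**Shape 1** — `<rect>` rectangle, stroke `#0000ff` → engrave (S323, F3909). Machine vertices: (33.1693,183.3563) → (91.2954,183.3563) → (91.2954,164.2546) → (33.1693,164.2546) → (33.1693,183.3563). Closed: final G1 returns to the first vertex.

**Shape 2** — `<circle>` circle, stroke `#0000ff` → engrave (S323, F3909). Machine vertices: (181.0394,88.7564) → (178.0987,95.8558) → (170.9993,98.7965) → (163.8999,95.8558) → (160.9592,88.7564) → (163.8999,81.6570) → (170.9993,78.7163) → (178.0987,81.6570) → (181.0394,88.7564). Closed: final G1 returns to the first vertex.

**Shape 3** — `<path>` quadratic bezier, stroke `#0000ff` → engrave (S323, F3909). Control points (SVG): P0=(102.7614,149.3320), P1=(79.0652,119.5172), P2=(63.5567,120.1339); sampled at t=k/4. Machine vertices: (102.7614,52.3973) → (91.4250,65.4027) → (81.1121,74.6042) → (71.8227,80.0018) → (63.5567,81.5954). Open path.

**Shape 4** — `<rect>` rectangle, stroke `#0000ff` → engrave (S323, F3909). Machine vertices: (74.4110,175.6139) → (162.0520,175.6139) → (162.0520,132.6313) → (74.4110,132.6313) → (74.4110,175.6139). Closed: final G1 returns to the first vertex.

G21
G90
G00 X33.1693 Y183.3563
M4 S323
G01 X91.2954 Y183.3563 F3909
G01 X91.2954 Y164.2546
G01 X33.1693 Y164.2546
G01 X33.1693 Y183.3563
M5
G00 X181.0394 Y88.7564
M4 S323
G01 X178.0987 Y95.8558 F3909
G01 X170.9993 Y98.7965
G01 X163.8999 Y95.8558
G01 X160.9592 Y88.7564
G01 X163.8999 Y81.6570
G01 X170.9993 Y78.7163
G01 X178.0987 Y81.6570
G01 X181.0394 Y88.7564
M5
G00 X102.7614 Y52.3973
M4 S323
G01 X91.4250 Y65.4027 F3909
G01 X81.1121 Y74.6042
G01 X71.8227 Y80.0018
G01 X63.5567 Y81.5954
M5
G00 X74.4110 Y175.6139
M4 S323
G01 X162.0520 Y175.6139 F3909
G01 X162.0520 Y132.6313
G01 X74.4110 Y132.6313
G01 X74.4110 Y175.6139
M5
G00 X0.0000 Y0.0000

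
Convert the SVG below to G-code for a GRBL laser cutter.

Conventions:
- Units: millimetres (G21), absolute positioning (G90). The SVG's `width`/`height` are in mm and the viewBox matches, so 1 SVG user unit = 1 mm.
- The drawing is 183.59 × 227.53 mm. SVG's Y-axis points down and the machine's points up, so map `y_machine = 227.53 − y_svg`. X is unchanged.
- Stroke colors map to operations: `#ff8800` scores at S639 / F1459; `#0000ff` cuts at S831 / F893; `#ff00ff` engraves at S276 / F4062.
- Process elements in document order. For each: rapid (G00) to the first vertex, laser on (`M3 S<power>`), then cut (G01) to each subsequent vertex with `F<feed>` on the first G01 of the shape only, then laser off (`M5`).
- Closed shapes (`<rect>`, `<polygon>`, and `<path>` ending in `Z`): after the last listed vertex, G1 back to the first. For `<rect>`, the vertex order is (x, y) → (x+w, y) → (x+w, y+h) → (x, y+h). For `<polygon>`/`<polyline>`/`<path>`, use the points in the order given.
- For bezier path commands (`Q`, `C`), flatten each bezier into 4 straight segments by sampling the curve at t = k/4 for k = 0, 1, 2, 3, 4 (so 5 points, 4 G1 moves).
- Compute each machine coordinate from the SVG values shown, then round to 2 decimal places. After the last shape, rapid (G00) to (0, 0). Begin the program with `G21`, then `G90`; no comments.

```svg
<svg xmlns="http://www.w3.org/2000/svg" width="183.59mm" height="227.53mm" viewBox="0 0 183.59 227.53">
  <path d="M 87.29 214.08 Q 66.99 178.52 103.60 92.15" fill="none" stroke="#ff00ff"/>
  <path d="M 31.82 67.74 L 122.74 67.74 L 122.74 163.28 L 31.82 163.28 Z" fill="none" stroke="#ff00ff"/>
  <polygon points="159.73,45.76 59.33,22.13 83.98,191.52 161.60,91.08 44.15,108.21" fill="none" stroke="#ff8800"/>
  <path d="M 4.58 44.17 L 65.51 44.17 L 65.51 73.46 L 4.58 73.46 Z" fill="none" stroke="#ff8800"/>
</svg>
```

G21
G90
G00 X87.29 Y13.45
M3 S276
G01 X80.70 Y34.41 F4062
G01 X81.22 Y61.71
G01 X88.85 Y95.37
G01 X103.60 Y135.38
M5
G00 X31.82 Y159.79
M3 S276
G01 X122.74 Y159.79 F4062
G01 X122.74 Y64.25
G01 X31.82 Y64.25
G01 X31.82 Y159.79
M5
G00 X159.73 Y181.77
M3 S639
G01 X59.33 Y205.40 F1459
G01 X83.98 Y36.01
G01 X161.60 Y136.45
G01 X44.15 Y119.32
G01 X159.73 Y181.77
M5
G00 X4.58 Y183.36
M3 S639
G01 X65.51 Y183.36 F1459
G01 X65.51 Y154.07
G01 X4.58 Y154.07
G01 X4.58 Y183.36
M5
G00 X0.00 Y0.00

Since the viewBox matches the mm dimensions, user units are millimetres directly. The only transform is the Y-flip y_m = 227.53 − y_svg.

Shape 1 is a quadratic bezier drawn with `<path>`. Its stroke #ff00ff means engrave at S276, F4062. After flipping Y the toolpath is (87.29,13.45) → (80.70,34.41) → (81.22,61.71) → (88.85,95.37) → (103.60,135.38).

Shape 2 is a rectangle drawn with `<path>`. Its stroke #ff00ff means engrave at S276, F4062. After flipping Y the toolpath is (31.82,159.79) → (122.74,159.79) → (122.74,64.25) → (31.82,64.25) → (31.82,159.79), returning to the start.

Shape 3 is a closed polygon drawn with `<polygon>`. Its stroke #ff8800 means score at S639, F1459. After flipping Y the toolpath is (159.73,181.77) → (59.33,205.40) → (83.98,36.01) → (161.60,136.45) → (44.15,119.32) → (159.73,181.77), returning to the start.

Shape 4 is a rectangle drawn with `<path>`. Its stroke #ff8800 means score at S639, F1459. After flipping Y the toolpath is (4.58,183.36) → (65.51,183.36) → (65.51,154.07) → (4.58,154.07) → (4.58,183.36), returning to the start.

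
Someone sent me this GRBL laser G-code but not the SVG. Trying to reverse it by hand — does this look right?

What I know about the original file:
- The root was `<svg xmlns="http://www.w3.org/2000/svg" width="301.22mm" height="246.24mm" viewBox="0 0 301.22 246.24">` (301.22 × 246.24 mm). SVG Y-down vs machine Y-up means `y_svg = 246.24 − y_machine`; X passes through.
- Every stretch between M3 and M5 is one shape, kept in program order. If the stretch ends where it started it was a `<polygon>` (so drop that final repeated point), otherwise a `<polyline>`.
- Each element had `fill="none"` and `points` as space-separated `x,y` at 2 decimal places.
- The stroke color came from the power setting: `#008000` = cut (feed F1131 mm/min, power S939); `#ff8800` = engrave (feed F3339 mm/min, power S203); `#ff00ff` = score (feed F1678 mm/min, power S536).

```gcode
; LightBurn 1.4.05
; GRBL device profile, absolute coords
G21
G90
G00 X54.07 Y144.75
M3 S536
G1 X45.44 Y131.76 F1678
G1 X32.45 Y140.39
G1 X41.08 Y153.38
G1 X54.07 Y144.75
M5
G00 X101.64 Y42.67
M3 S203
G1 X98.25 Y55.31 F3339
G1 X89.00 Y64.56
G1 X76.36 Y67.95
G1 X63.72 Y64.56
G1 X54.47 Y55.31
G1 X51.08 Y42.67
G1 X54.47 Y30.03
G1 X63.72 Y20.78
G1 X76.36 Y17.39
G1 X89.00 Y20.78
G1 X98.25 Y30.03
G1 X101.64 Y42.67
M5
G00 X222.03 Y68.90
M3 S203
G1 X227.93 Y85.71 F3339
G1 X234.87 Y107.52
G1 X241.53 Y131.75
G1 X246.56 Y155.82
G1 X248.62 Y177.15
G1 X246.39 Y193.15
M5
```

Each laser-on run becomes one SVG element. Flip Y back into SVG space with y_svg = 246.24 − y_machine.

Run 1: the run's S536 means `#ff00ff` (score). The run returns to its start, so emit a `<polygon>` with points (Y-flipped): 54.07,101.49 45.44,114.48 32.45,105.85 41.08,92.86.

Run 2: power S203 maps to stroke `#ff8800` (engrave). The run returns to its start, so emit a `<polygon>` with points (Y-flipped): 101.64,203.57 98.25,190.93 89.00,181.68 76.36,178.29 63.72,181.68 54.47,190.93 51.08,203.57 54.47,216.21 63.72,225.46 76.36,228.85 89.00,225.46 98.25,216.21.

Run 3: the run's S203 means `#ff8800` (engrave). The run is open, so emit a `<polyline>` with points (Y-flipped): 222.03,177.34 227.93,160.53 234.87,138.72 241.53,114.49 246.56,90.42 248.62,69.09 246.39,53.09.

<svg xmlns="http://www.w3.org/2000/svg" width="301.22mm" height="246.24mm" viewBox="0 0 301.22 246.24">
  <polygon points="54.07,101.49 45.44,114.48 32.45,105.85 41.08,92.86" fill="none" stroke="#ff00ff"/>
  <polygon points="101.64,203.57 98.25,190.93 89.00,181.68 76.36,178.29 63.72,181.68 54.47,190.93 51.08,203.57 54.47,216.21 63.72,225.46 76.36,228.85 89.00,225.46 98.25,216.21" fill="none" stroke="#ff8800"/>
  <polyline points="222.03,177.34 227.93,160.53 234.87,138.72 241.53,114.49 246.56,90.42 248.62,69.09 246.39,53.09" fill="none" stroke="#ff8800"/>
</svg>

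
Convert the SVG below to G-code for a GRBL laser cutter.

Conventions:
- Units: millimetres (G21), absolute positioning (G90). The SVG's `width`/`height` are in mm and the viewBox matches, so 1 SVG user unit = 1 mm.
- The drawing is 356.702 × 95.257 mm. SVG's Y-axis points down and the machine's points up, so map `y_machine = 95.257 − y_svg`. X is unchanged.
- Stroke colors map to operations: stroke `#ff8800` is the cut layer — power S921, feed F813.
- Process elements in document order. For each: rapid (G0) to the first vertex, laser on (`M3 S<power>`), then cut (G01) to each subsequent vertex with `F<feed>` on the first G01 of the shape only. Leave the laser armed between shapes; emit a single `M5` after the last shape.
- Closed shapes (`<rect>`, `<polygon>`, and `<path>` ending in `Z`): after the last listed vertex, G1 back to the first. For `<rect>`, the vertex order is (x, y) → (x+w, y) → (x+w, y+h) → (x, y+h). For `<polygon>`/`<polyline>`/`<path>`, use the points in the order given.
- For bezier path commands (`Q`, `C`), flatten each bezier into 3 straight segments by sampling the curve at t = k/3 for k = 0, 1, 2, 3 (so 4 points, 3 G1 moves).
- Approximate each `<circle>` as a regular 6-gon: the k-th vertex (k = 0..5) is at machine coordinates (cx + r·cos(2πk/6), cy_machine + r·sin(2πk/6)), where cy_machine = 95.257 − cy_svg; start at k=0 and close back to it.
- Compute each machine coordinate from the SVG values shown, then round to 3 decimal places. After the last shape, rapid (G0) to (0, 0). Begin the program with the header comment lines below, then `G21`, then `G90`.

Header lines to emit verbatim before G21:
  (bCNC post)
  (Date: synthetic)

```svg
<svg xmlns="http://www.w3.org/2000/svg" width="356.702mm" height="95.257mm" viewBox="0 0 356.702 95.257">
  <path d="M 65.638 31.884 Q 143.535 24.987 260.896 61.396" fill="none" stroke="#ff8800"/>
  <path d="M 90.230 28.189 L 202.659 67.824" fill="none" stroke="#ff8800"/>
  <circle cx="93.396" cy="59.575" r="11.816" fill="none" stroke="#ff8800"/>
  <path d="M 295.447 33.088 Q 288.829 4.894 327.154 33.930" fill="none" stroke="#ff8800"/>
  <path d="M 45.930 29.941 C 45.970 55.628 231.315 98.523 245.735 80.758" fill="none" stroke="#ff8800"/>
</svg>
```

Since the viewBox matches the mm dimensions, user units are millimetres directly. The only transform is the Y-flip y_m = 95.257 − y_svg.

Shape 1 is a quadratic bezier drawn with `<path>`. Its stroke #ff8800 means cut at S921, F813. After flipping Y the toolpath is (65.638,63.373) → (121.954,63.159) → (187.040,53.322) → (260.896,33.861).

Shape 2 is a line segment drawn with `<path>`. Its stroke #ff8800 means cut at S921, F813. After flipping Y the toolpath is (90.230,67.068) → (202.659,27.433).

Shape 3 is a circle drawn with `<circle>`. Its stroke #ff8800 means cut at S921, F813. After flipping Y the toolpath is (105.212,35.682) → (99.304,45.915) → (87.488,45.915) → (81.580,35.682) → (87.488,25.449) → (99.304,25.449) → (105.212,35.682), returning to the start.

Shape 4 is a quadratic bezier drawn with `<path>`. Its stroke #ff8800 means cut at S921, F813. After flipping Y the toolpath is (295.447,62.169) → (296.029,74.606) → (306.598,74.325) → (327.154,61.327).

Shape 5 is a cubic bezier drawn with `<path>`. Its stroke #ff8800 means cut at S921, F813. After flipping Y the toolpath is (45.930,65.316) → (94.545,36.777) → (187.534,14.070) → (245.735,14.499).

(bCNC post)
(Date: synthetic)
G21
G90
G0 X65.638 Y63.373
M3 S921
G01 X121.954 Y63.159 F813
G01 X187.040 Y53.322
G01 X260.896 Y33.861
G0 X90.230 Y67.068
M3 S921
G01 X202.659 Y27.433 F813
G0 X105.212 Y35.682
M3 S921
G01 X99.304 Y45.915 F813
G01 X87.488 Y45.915
G01 X81.580 Y35.682
G01 X87.488 Y25.449
G01 X99.304 Y25.449
G01 X105.212 Y35.682
G0 X295.447 Y62.169
M3 S921
G01 X296.029 Y74.606 F813
G01 X306.598 Y74.325
G01 X327.154 Y61.327
G0 X45.930 Y65.316
M3 S921
G01 X94.545 Y36.777 F813
G01 X187.534 Y14.070
G01 X245.735 Y14.499
M5
G0 X0.000 Y0.000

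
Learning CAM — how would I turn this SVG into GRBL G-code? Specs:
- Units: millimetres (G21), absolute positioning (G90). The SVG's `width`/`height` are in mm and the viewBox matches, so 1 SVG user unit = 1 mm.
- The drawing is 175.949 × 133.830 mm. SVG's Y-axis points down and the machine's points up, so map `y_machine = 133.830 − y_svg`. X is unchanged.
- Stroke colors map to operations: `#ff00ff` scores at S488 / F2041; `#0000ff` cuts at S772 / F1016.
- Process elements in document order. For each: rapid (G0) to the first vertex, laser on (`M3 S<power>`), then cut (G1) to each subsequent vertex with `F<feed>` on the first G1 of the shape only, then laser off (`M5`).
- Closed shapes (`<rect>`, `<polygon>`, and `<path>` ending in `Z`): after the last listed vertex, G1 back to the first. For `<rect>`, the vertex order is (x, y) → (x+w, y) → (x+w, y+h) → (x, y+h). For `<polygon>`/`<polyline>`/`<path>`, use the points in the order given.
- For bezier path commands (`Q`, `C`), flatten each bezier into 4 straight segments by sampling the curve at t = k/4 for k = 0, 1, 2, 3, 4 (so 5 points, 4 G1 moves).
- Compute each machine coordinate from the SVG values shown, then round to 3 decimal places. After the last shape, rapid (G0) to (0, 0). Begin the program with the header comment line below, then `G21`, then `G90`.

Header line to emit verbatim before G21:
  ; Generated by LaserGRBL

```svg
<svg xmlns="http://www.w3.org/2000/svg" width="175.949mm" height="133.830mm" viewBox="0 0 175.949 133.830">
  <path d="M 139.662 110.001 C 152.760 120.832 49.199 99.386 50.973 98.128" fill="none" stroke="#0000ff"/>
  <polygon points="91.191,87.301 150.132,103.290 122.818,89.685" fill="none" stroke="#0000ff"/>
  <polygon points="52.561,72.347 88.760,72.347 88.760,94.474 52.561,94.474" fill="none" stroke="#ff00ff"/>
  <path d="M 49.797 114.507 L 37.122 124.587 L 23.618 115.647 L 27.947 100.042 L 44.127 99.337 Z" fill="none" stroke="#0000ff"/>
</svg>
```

; Generated by LaserGRBL
G21
G90
G0 X139.662 Y23.829
M3 S772
G1 X131.081 Y20.938 F1016
G1 X99.564 Y25.232
G1 X65.924 Y31.793
G1 X50.973 Y35.702
M5
G0 X91.191 Y46.529
M3 S772
G1 X150.132 Y30.540 F1016
G1 X122.818 Y44.145
G1 X91.191 Y46.529
M5
G0 X52.561 Y61.483
M3 S488
G1 X88.760 Y61.483 F2041
G1 X88.760 Y39.356
G1 X52.561 Y39.356
G1 X52.561 Y61.483
M5
G0 X49.797 Y19.323
M3 S772
G1 X37.122 Y9.243 F1016
G1 X23.618 Y18.183
G1 X27.947 Y33.788
G1 X44.127 Y34.493
G1 X49.797 Y19.323
M5
G0 X0.000 Y0.000

1 u = 1 mm; y_m = 133.830 − y.

[1] `<path>` cubic bezier, #0000ff→cut S772 F1016: (139.662,23.829) → (131.081,20.938) → (99.564,25.232) → (65.924,31.793) → (50.973,35.702)

[2] `<polygon>` closed polygon, #0000ff→cut S772 F1016: (91.191,46.529) → (150.132,30.540) → (122.818,44.145) → (91.191,46.529) (closed)

[3] `<polygon>` rectangle, #ff00ff→score S488 F2041: (52.561,61.483) → (88.760,61.483) → (88.760,39.356) → (52.561,39.356) → (52.561,61.483) (closed)

[4] `<path>` regular polygon, #0000ff→cut S772 F1016: (49.797,19.323) → (37.122,9.243) → (23.618,18.183) → (27.947,33.788) → (44.127,34.493) → (49.797,19.323) (closed)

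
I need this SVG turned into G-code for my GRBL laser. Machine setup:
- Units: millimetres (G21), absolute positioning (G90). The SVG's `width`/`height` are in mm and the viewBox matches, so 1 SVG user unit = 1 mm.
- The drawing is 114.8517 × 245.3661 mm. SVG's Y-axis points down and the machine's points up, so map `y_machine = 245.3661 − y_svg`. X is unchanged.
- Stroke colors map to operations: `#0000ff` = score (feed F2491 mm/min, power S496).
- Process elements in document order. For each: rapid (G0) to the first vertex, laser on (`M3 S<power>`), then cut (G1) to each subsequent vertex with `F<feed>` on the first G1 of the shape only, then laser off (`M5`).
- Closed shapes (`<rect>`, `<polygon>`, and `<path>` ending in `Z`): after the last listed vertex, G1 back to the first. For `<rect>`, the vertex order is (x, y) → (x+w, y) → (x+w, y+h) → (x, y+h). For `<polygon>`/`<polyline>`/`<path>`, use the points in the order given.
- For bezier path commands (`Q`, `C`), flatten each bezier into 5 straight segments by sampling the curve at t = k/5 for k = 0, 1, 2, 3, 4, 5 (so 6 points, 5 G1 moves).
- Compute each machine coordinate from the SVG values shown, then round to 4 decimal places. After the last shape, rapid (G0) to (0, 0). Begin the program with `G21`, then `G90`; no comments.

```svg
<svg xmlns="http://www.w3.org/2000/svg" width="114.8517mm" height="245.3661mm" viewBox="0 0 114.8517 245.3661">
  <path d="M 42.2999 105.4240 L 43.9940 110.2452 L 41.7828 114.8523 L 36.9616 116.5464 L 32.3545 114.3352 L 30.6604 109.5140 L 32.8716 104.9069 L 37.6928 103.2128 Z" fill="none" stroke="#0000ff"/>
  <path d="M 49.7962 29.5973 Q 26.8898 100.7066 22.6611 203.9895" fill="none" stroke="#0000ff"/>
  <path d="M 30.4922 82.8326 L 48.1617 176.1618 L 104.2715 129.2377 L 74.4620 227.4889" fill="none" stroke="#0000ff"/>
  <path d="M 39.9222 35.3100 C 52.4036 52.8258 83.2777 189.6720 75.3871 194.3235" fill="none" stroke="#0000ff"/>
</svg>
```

G21
G90
G0 X42.2999 Y139.9421
M3 S496
G1 X43.9940 Y135.1209 F2491
G1 X41.7828 Y130.5138
G1 X36.9616 Y128.8197
G1 X32.3545 Y131.0309
G1 X30.6604 Y135.8521
G1 X32.8716 Y140.4592
G1 X37.6928 Y142.1533
G1 X42.2999 Y139.9421
M5
G0 X49.7962 Y215.7688
M3 S496
G1 X41.3807 Y186.0381 F2491
G1 X34.4595 Y153.7336
G1 X29.0325 Y118.8551
G1 X25.0997 Y81.4028
G1 X22.6611 Y41.3766
M5
G0 X30.4922 Y162.5335
M3 S496
G1 X48.1617 Y69.2043 F2491
G1 X104.2715 Y116.1284
G1 X74.4620 Y17.8772
M5
G0 X39.9222 Y210.0561
M3 S496
G1 X49.1609 Y187.2392 F2491
G1 X60.0703 Y147.8562
G1 X69.9068 Y103.9802
G1 X75.9270 Y67.6847
G1 X75.3871 Y51.0426
M5
G0 X0.0000 Y0.0000

1 u = 1 mm; y_m = 245.3661 − y.

[1] `<path>` regular polygon, #0000ff→score S496 F2491: (42.2999,139.9421) → (43.9940,135.1209) → (41.7828,130.5138) → (36.9616,128.8197) → (32.3545,131.0309) → (30.6604,135.8521) → (32.8716,140.4592) → (37.6928,142.1533) → (42.2999,139.9421) (closed)

[2] `<path>` quadratic bezier, #0000ff→score S496 F2491: (49.7962,215.7688) → (41.3807,186.0381) → (34.4595,153.7336) → (29.0325,118.8551) → (25.0997,81.4028) → (22.6611,41.3766)

[3] `<path>` open polyline, #0000ff→score S496 F2491: (30.4922,162.5335) → (48.1617,69.2043) → (104.2715,116.1284) → (74.4620,17.8772)

[4] `<path>` cubic bezier, #0000ff→score S496 F2491: (39.9222,210.0561) → (49.1609,187.2392) → (60.0703,147.8562) → (69.9068,103.9802) → (75.9270,67.6847) → (75.3871,51.0426)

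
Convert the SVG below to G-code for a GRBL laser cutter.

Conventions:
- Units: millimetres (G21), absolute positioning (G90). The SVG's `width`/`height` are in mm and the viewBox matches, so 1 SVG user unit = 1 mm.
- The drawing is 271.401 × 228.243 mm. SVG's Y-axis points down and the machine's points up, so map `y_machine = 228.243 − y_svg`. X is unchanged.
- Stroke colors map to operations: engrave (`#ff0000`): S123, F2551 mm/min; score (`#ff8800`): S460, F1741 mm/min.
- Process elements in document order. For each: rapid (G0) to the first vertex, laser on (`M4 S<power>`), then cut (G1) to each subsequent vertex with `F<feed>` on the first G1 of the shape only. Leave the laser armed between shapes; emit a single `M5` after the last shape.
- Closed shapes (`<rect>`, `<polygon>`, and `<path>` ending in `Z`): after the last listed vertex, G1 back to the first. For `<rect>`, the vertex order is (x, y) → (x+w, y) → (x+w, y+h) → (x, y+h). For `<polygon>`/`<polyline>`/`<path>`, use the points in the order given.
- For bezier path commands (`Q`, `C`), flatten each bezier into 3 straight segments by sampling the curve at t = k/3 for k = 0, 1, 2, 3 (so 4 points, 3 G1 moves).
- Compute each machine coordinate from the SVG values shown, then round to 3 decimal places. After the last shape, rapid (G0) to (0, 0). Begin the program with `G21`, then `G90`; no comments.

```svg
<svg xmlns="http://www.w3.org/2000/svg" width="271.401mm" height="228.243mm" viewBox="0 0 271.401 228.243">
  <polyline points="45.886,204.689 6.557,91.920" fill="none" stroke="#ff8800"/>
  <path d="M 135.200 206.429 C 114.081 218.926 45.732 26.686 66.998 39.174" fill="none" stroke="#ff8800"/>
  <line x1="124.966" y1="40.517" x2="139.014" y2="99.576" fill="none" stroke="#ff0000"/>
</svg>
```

Since the viewBox matches the mm dimensions, user units are millimetres directly. The only transform is the Y-flip y_m = 228.243 − y_svg.

Shape 1 is a line segment drawn with `<polyline>`. Its stroke #ff8800 means score at S460, F1741. After flipping Y the toolpath is (45.886,23.554) → (6.557,136.323).

Shape 2 is a cubic bezier drawn with `<path>`. Its stroke #ff8800 means score at S460, F1741. After flipping Y the toolpath is (135.200,21.814) → (103.406,62.397) → (70.535,148.480) → (66.998,189.069).

Shape 3 is a line segment drawn with `<line>`. Its stroke #ff0000 means engrave at S123, F2551. After flipping Y the toolpath is (124.966,187.726) → (139.014,128.667).

G21
G90
G0 X45.886 Y23.554
M4 S460
G1 X6.557 Y136.323 F1741
G0 X135.200 Y21.814
M4 S460
G1 X103.406 Y62.397 F1741
G1 X70.535 Y148.480
G1 X66.998 Y189.069
G0 X124.966 Y187.726
M4 S123
G1 X139.014 Y128.667 F2551
M5
G0 X0.000 Y0.000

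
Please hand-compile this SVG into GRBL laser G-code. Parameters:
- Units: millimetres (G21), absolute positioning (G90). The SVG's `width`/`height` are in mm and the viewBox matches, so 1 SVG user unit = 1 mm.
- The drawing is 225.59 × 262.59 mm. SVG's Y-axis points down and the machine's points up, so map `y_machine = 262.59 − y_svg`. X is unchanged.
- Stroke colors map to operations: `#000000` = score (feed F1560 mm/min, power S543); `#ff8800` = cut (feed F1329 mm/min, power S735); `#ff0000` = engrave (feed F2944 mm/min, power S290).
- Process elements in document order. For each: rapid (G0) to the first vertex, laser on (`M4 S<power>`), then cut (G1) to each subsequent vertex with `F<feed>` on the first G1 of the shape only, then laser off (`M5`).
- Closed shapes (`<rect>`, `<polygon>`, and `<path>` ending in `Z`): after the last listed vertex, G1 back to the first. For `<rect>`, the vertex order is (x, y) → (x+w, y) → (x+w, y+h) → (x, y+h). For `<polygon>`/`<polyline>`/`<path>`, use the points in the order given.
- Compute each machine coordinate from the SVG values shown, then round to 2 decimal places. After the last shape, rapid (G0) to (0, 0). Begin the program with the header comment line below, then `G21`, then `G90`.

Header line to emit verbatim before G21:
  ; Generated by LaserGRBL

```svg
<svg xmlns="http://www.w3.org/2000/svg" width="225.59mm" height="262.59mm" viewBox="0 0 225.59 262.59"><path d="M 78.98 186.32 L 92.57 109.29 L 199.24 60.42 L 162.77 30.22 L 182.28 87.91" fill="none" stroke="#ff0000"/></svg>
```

Since the viewBox matches the mm dimensions, user units are millimetres directly. The only transform is the Y-flip y_m = 262.59 − y_svg.

Shape 1 is a open polyline drawn with `<path>`. Its stroke #ff0000 means engrave at S290, F2944. After flipping Y the toolpath is (78.98,76.27) → (92.57,153.30) → (199.24,202.17) → (162.77,232.37) → (182.28,174.68).

; Generated by LaserGRBL
G21
G90
G0 X78.98 Y76.27
M4 S290
G1 X92.57 Y153.30 F2944
G1 X199.24 Y202.17
G1 X162.77 Y232.37
G1 X182.28 Y174.68
M5
G0 X0.00 Y0.00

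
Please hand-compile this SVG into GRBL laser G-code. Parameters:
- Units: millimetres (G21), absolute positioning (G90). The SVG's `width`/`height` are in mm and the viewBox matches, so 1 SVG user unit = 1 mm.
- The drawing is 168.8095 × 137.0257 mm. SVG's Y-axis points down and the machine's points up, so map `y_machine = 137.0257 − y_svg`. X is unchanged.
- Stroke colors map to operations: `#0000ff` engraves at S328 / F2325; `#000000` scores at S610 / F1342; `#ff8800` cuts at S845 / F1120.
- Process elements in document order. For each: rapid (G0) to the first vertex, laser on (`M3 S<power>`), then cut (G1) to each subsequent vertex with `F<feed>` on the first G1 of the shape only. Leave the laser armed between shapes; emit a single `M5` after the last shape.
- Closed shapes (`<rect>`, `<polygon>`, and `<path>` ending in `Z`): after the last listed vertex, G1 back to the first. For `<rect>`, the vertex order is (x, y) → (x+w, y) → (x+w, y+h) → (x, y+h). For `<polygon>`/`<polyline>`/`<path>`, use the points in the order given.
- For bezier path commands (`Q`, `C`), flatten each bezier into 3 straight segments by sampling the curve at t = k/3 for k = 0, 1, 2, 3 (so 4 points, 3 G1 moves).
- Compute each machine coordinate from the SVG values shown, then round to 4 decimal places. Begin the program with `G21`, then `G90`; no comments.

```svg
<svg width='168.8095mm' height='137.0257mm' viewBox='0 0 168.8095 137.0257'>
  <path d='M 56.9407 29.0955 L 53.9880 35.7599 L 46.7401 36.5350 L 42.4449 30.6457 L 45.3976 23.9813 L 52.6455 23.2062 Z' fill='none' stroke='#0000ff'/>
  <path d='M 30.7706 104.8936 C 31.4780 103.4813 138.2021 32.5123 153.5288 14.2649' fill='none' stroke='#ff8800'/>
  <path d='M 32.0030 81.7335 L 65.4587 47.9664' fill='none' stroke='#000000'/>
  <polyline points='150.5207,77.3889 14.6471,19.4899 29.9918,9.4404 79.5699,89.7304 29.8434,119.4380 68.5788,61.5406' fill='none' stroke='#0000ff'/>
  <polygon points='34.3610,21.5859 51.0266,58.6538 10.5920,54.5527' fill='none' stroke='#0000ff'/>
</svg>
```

viewBox `0 0 168.8095 137.0257` with mm width/height → 1 unit = 1 mm. Flip: y_m = 137.0257 − y_svg.

**Shape 1** — `<path>` regular polygon, stroke `#0000ff` → engrave (S328, F2325). Machine vertices: (56.9407,107.9302) → (53.9880,101.2658) → (46.7401,100.4907) → (42.4449,106.3800) → (45.3976,113.0444) → (52.6455,113.8195) → (56.9407,107.9302). Closed: final G1 returns to the first vertex.

**Shape 2** — `<path>` cubic bezier, stroke `#ff8800` → cut (S845, F1120). Control points (SVG): P0=(30.7706,104.8936), P1=(31.4780,103.4813), P2=(138.2021,32.5123), P3=(153.5288,14.2649); sampled at t=k/3. Machine vertices: (30.7706,32.1321) → (59.5053,52.2011) → (115.0479,91.4684) → (153.5288,122.7608). Open path.

**Shape 3** — `<path>` line segment, stroke `#000000` → score (S610, F1342). Machine vertices: (32.0030,55.2922) → (65.4587,89.0593). Open path.

**Shape 4** — `<polyline>` open polyline, stroke `#0000ff` → engrave (S328, F2325). Machine vertices: (150.5207,59.6368) → (14.6471,117.5358) → (29.9918,127.5853) → (79.5699,47.2953) → (29.8434,17.5877) → (68.5788,75.4851). Open path.

**Shape 5** — `<polygon>` regular polygon, stroke `#0000ff` → engrave (S328, F2325). Machine vertices: (34.3610,115.4398) → (51.0266,78.3719) → (10.5920,82.4730) → (34.3610,115.4398). Closed: final G1 returns to the first vertex.

G21
G90
G0 X56.9407 Y107.9302
M3 S328
G1 X53.9880 Y101.2658 F2325
G1 X46.7401 Y100.4907
G1 X42.4449 Y106.3800
G1 X45.3976 Y113.0444
G1 X52.6455 Y113.8195
G1 X56.9407 Y107.9302
G0 X30.7706 Y32.1321
M3 S845
G1 X59.5053 Y52.2011 F1120
G1 X115.0479 Y91.4684
G1 X153.5288 Y122.7608
G0 X32.0030 Y55.2922
M3 S610
G1 X65.4587 Y89.0593 F1342
G0 X150.5207 Y59.6368
M3 S328
G1 X14.6471 Y117.5358 F2325
G1 X29.9918 Y127.5853
G1 X79.5699 Y47.2953
G1 X29.8434 Y17.5877
G1 X68.5788 Y75.4851
G0 X34.3610 Y115.4398
M3 S328
G1 X51.0266 Y78.3719 F2325
G1 X10.5920 Y82.4730
G1 X34.3610 Y115.4398
M5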